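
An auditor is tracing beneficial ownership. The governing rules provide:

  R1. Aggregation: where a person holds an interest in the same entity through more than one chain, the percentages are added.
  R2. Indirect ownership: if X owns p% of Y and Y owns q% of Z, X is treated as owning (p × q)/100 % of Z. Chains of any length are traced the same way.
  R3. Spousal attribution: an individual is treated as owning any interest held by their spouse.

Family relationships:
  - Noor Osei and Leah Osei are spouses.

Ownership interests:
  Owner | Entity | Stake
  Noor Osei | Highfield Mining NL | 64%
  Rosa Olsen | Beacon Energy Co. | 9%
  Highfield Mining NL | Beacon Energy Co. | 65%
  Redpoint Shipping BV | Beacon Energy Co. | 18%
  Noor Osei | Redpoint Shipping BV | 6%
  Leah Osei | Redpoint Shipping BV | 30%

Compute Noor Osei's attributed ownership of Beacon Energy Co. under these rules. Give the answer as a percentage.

By spousal attribution (R3), Noor Osei is treated as also owning Leah Osei's interest in Redpoint Shipping BV, giving 6% + 30% = 36%.
Chain via Highfield Mining NL (R2): 64% × 65% = 41.6% of Beacon Energy Co.
Chain via Redpoint Shipping BV (R2): 36% × 18% = 6.48% of Beacon Energy Co.
Aggregating (R1): 41.6% + 6.48% = 48.08%.

48.08%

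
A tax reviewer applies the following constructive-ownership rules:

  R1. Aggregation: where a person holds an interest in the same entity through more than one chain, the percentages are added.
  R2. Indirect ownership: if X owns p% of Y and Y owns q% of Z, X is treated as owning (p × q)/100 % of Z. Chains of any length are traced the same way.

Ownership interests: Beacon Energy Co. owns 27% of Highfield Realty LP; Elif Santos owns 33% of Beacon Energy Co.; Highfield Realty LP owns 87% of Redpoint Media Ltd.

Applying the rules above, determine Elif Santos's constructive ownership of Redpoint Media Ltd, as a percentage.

Chain via Beacon Energy Co. → Highfield Realty LP (R2): 33% × 27% × 87% = 7.7517% of Redpoint Media Ltd.

7.7517%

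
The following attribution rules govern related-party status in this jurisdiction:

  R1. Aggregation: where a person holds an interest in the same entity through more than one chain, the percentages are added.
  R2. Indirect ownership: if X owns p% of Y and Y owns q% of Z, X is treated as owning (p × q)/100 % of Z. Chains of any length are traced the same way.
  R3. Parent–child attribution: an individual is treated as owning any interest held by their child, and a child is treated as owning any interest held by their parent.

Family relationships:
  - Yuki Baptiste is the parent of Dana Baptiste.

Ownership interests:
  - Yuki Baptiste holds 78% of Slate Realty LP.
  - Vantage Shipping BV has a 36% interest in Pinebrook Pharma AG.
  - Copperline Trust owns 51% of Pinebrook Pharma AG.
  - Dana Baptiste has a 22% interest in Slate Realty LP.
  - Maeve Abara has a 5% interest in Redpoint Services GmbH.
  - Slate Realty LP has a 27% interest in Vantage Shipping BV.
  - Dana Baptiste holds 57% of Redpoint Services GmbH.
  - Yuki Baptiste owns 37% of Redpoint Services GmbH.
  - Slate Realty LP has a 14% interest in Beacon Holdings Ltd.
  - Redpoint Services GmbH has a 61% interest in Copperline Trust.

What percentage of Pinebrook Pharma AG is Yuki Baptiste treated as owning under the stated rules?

By parent–child attribution (R3), Yuki Baptiste is treated as also owning Dana Baptiste's interest in Redpoint Services GmbH, giving 37% + 57% = 94%.
By parent–child attribution (R3), Yuki Baptiste is treated as also owning Dana Baptiste's interest in Slate Realty LP, giving 78% + 22% = 100%.
Chain via Redpoint Services GmbH → Copperline Trust (R2): 94% × 61% × 51% = 29.2434% of Pinebrook Pharma AG.
Chain via Slate Realty LP → Vantage Shipping BV (R2): 100% × 27% × 36% = 9.72% of Pinebrook Pharma AG.
Aggregating (R1): 29.2434% + 9.72% = 38.9634%.

38.9634%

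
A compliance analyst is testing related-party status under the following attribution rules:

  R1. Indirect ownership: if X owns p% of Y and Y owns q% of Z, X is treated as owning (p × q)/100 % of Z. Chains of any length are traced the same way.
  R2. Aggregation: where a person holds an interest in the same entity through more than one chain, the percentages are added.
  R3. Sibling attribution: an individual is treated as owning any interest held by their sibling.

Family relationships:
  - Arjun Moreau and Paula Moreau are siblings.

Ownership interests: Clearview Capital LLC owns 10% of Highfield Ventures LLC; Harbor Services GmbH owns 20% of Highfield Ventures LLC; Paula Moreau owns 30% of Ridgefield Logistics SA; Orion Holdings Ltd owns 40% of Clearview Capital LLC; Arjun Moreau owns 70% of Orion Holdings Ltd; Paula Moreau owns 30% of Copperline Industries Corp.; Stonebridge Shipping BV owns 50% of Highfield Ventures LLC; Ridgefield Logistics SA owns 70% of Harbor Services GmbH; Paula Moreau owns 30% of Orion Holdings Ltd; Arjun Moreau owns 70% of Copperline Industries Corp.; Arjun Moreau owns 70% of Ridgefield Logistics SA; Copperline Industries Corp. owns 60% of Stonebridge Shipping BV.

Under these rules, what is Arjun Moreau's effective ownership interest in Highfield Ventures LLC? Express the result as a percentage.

By sibling attribution (R3), Arjun Moreau is treated as also owning Paula Moreau's interest in Ridgefield Logistics SA, giving 70% + 30% = 100%.
By sibling attribution (R3), Arjun Moreau is treated as also owning Paula Moreau's interest in Orion Holdings Ltd, giving 70% + 30% = 100%.
By sibling attribution (R3), Arjun Moreau is treated as also owning Paula Moreau's interest in Copperline Industries Corp, giving 70% + 30% = 100%.
Chain via Ridgefield Logistics SA → Harbor Services GmbH (R1): 100% × 70% × 20% = 14% of Highfield Ventures LLC.
Chain via Orion Holdings Ltd → Clearview Capital LLC (R1): 100% × 40% × 10% = 4% of Highfield Ventures LLC.
Chain via Copperline Industries Corp. → Stonebridge Shipping BV (R1): 100% × 60% × 50% = 30% of Highfield Ventures LLC.
Aggregating (R2): 14% + 4% + 30% = 48%.

48%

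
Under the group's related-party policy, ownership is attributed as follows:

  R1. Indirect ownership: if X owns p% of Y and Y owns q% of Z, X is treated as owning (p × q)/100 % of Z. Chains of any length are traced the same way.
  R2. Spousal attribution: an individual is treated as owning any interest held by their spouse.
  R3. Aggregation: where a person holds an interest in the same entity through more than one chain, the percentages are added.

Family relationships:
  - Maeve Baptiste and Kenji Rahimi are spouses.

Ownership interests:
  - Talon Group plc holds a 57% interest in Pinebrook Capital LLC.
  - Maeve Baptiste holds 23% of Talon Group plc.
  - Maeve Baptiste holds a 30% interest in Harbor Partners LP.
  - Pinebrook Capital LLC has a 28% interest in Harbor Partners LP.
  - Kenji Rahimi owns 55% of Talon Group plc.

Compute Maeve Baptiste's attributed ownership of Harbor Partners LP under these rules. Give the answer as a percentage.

42.4488%

By spousal attribution (R2), Maeve Baptiste is treated as also owning Kenji Rahimi's interest in Talon Group plc, giving 23% + 55% = 78%.
Chain via Talon Group plc → Pinebrook Capital LLC (R1): 78% × 57% × 28% = 12.4488% of Harbor Partners LP.
Direct interest in Harbor Partners LP: 30%.
Aggregating (R3): 12.4488% + 30% = 42.4488%.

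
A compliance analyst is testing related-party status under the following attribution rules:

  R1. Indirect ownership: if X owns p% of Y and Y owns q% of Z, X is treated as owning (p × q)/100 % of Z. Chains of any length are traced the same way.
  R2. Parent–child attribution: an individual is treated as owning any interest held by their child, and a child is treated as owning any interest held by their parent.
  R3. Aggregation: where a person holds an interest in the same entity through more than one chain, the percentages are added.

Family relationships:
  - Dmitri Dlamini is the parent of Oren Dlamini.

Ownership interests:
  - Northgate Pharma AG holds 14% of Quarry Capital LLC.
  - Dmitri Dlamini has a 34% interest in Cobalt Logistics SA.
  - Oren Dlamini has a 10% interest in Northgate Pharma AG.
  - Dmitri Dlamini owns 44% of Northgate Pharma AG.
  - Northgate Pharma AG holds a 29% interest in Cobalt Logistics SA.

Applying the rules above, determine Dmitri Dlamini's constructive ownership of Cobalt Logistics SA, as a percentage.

49.66%

By parent–child attribution (R2), Dmitri Dlamini is treated as also owning Oren Dlamini's interest in Northgate Pharma AG, giving 44% + 10% = 54%.
Chain via Northgate Pharma AG (R1): 54% × 29% = 15.66% of Cobalt Logistics SA.
Direct interest in Cobalt Logistics SA: 34%.
Aggregating (R3): 15.66% + 34% = 49.66%.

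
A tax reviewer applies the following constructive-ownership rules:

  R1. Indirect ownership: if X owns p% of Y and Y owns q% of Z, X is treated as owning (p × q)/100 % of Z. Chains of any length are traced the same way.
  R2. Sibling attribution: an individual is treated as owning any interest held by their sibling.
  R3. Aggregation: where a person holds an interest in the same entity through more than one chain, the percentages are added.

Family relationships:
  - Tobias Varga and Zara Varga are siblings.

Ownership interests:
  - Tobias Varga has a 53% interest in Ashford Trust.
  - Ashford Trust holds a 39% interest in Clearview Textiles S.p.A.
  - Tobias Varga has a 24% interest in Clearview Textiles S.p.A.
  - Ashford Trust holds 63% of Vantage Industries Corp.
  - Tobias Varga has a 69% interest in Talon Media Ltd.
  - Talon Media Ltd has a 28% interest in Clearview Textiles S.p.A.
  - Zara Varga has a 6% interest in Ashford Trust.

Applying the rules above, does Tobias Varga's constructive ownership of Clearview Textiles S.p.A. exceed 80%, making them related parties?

By sibling attribution (R2), Tobias Varga is treated as also owning Zara Varga's interest in Ashford Trust, giving 53% + 6% = 59%.
Chain via Talon Media Ltd (R1): 69% × 28% = 19.32% of Clearview Textiles S.p.A.
Chain via Ashford Trust (R1): 59% × 39% = 23.01% of Clearview Textiles S.p.A.
Direct interest in Clearview Textiles S.p.A: 24%.
Aggregating (R3): 19.32% + 23.01% + 24% = 66.33%.
66.33% does not exceed the 80% threshold, so Tobias is not a related party to Clearview Textiles S.p.A.

No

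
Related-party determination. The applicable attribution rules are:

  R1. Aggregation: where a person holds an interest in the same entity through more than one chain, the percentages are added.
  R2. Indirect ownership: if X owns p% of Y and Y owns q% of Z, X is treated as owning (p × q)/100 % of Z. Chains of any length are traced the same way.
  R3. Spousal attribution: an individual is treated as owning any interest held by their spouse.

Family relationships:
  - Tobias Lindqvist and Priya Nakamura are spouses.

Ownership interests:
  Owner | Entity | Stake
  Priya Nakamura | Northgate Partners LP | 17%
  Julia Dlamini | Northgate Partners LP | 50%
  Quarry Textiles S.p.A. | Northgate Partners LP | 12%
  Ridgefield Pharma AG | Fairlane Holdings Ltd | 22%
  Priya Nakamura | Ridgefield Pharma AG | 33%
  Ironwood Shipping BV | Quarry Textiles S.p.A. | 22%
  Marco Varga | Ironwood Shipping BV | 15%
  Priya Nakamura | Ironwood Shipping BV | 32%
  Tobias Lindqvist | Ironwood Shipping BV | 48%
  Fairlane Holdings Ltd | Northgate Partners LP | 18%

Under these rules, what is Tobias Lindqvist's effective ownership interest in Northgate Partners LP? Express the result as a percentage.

20.4188%

By spousal attribution (R3), Tobias Lindqvist is treated as also owning Priya Nakamura's interest in Ironwood Shipping BV, giving 48% + 32% = 80%.
By spousal attribution (R3), Tobias Lindqvist is treated as owning Priya Nakamura's 33% interest in Ridgefield Pharma AG.
By spousal attribution (R3), Tobias Lindqvist is treated as owning Priya Nakamura's 17% interest in Northgate Partners LP.
Chain via Ironwood Shipping BV → Quarry Textiles S.p.A. (R2): 80% × 22% × 12% = 2.112% of Northgate Partners LP.
Chain via Ridgefield Pharma AG → Fairlane Holdings Ltd (R2): 33% × 22% × 18% = 1.3068% of Northgate Partners LP.
Direct interest in Northgate Partners LP: 17%.
Aggregating (R1): 2.112% + 1.3068% + 17% = 20.4188%.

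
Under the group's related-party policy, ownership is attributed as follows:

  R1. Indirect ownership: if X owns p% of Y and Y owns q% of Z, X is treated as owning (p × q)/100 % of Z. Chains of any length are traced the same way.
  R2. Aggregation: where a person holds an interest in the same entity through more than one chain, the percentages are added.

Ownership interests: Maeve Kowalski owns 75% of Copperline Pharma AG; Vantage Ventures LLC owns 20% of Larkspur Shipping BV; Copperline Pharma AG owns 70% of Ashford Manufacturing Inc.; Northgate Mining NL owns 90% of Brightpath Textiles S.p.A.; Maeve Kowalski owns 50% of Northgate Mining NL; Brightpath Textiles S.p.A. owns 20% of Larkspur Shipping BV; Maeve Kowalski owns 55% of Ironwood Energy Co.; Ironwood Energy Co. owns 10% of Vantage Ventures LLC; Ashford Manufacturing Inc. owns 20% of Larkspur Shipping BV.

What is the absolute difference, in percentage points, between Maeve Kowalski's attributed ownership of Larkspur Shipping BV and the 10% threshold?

10.6

Chain via Northgate Mining NL → Brightpath Textiles S.p.A. (R1): 50% × 90% × 20% = 9% of Larkspur Shipping BV.
Chain via Copperline Pharma AG → Ashford Manufacturing Inc. (R1): 75% × 70% × 20% = 10.5% of Larkspur Shipping BV.
Chain via Ironwood Energy Co. → Vantage Ventures LLC (R1): 55% × 10% × 20% = 1.1% of Larkspur Shipping BV.
Aggregating (R2): 9% + 10.5% + 1.1% = 20.6%.
20.6% exceeds the 10% threshold by 10.6 percentage points.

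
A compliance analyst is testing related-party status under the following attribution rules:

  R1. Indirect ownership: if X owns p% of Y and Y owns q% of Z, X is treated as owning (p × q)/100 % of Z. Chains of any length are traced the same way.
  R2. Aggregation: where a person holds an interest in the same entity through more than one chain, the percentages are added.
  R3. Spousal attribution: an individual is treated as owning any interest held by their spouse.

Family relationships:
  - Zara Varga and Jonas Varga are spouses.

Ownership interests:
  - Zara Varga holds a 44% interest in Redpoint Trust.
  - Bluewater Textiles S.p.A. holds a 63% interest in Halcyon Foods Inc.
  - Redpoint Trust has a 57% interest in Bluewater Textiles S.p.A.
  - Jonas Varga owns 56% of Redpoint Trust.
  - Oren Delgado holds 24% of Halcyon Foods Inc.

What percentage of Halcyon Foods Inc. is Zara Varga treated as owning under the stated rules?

35.91%

By spousal attribution (R3), Zara Varga is treated as also owning Jonas Varga's interest in Redpoint Trust, giving 44% + 56% = 100%.
Chain via Redpoint Trust → Bluewater Textiles S.p.A. (R1): 100% × 57% × 63% = 35.91% of Halcyon Foods Inc.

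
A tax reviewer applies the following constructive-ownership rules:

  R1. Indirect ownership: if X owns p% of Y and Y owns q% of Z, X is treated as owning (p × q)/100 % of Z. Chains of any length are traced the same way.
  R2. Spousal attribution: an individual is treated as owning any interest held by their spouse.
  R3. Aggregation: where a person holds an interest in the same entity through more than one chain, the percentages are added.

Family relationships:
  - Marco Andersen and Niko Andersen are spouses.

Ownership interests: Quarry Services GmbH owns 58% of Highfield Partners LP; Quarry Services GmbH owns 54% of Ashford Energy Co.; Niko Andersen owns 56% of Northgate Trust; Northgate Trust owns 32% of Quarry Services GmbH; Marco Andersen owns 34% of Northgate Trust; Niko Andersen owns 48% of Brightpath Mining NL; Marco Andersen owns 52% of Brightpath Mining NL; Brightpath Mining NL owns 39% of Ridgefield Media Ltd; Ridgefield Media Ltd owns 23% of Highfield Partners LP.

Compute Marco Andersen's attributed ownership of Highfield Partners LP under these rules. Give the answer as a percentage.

By spousal attribution (R2), Marco Andersen is treated as also owning Niko Andersen's interest in Brightpath Mining NL, giving 52% + 48% = 100%.
By spousal attribution (R2), Marco Andersen is treated as also owning Niko Andersen's interest in Northgate Trust, giving 34% + 56% = 90%.
Chain via Brightpath Mining NL → Ridgefield Media Ltd (R1): 100% × 39% × 23% = 8.97% of Highfield Partners LP.
Chain via Northgate Trust → Quarry Services GmbH (R1): 90% × 32% × 58% = 16.704% of Highfield Partners LP.
Aggregating (R3): 8.97% + 16.704% = 25.674%.

25.674%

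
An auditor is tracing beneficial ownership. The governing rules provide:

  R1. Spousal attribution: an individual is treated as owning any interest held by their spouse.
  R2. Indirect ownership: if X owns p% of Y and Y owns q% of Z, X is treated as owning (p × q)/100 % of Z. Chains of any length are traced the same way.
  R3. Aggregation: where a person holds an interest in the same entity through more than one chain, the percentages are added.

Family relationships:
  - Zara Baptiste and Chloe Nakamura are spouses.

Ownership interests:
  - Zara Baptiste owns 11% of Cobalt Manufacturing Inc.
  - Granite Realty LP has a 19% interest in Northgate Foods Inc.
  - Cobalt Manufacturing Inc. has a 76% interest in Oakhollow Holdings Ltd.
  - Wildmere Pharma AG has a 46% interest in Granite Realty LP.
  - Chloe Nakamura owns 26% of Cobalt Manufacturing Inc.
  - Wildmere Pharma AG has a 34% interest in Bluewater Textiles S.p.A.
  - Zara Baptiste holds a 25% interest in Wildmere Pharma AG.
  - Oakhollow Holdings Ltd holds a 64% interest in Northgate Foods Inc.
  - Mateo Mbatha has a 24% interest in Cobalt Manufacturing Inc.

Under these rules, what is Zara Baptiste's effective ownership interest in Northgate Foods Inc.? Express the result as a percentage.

By spousal attribution (R1), Zara Baptiste is treated as also owning Chloe Nakamura's interest in Cobalt Manufacturing Inc, giving 11% + 26% = 37%.
Chain via Cobalt Manufacturing Inc. → Oakhollow Holdings Ltd (R2): 37% × 76% × 64% = 17.9968% of Northgate Foods Inc.
Chain via Wildmere Pharma AG → Granite Realty LP (R2): 25% × 46% × 19% = 2.185% of Northgate Foods Inc.
Aggregating (R3): 17.9968% + 2.185% = 20.1818%.

20.1818%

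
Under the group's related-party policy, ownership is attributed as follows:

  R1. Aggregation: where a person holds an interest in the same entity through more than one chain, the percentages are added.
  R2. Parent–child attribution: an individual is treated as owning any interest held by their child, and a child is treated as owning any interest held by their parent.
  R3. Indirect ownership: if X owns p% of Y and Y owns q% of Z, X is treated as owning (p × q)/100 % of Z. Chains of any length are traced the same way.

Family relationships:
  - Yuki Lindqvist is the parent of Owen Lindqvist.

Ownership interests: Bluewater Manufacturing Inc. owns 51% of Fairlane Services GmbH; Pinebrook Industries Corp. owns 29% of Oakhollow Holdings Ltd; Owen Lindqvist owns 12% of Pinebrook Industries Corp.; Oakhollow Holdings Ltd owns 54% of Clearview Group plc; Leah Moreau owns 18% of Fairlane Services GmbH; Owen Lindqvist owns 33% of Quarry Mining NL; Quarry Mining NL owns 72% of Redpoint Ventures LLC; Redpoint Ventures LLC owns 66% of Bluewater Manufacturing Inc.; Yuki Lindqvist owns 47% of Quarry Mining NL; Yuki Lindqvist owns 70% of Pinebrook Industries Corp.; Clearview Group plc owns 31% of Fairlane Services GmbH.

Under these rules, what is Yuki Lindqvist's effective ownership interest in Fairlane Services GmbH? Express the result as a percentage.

23.368932%

By parent–child attribution (R2), Yuki Lindqvist is treated as also owning Owen Lindqvist's interest in Pinebrook Industries Corp, giving 70% + 12% = 82%.
By parent–child attribution (R2), Yuki Lindqvist is treated as also owning Owen Lindqvist's interest in Quarry Mining NL, giving 47% + 33% = 80%.
Chain via Pinebrook Industries Corp. → Oakhollow Holdings Ltd → Clearview Group plc (R3): 82% × 29% × 54% × 31% = 3.980772% of Fairlane Services GmbH.
Chain via Quarry Mining NL → Redpoint Ventures LLC → Bluewater Manufacturing Inc. (R3): 80% × 72% × 66% × 51% = 19.38816% of Fairlane Services GmbH.
Aggregating (R1): 3.980772% + 19.38816% = 23.368932%.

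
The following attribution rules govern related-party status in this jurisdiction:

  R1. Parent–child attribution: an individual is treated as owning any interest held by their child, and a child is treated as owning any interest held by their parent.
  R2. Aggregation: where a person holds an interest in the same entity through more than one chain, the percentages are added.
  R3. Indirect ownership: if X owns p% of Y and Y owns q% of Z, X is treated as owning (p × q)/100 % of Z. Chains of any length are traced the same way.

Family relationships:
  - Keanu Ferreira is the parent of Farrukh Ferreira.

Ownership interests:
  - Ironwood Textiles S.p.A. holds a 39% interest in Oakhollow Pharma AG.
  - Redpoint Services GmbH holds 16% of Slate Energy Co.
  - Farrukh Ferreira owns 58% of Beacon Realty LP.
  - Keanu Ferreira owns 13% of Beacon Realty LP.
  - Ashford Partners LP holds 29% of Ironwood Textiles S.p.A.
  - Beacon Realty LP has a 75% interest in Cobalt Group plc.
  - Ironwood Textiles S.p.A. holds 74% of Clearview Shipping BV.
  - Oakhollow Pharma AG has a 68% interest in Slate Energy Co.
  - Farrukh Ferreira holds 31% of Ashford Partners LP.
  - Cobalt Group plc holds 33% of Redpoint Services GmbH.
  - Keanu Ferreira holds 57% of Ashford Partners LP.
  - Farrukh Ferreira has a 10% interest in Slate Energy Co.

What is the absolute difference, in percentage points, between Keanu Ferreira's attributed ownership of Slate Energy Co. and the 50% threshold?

By parent–child attribution (R1), Keanu Ferreira is treated as also owning Farrukh Ferreira's interest in Beacon Realty LP, giving 13% + 58% = 71%.
By parent–child attribution (R1), Keanu Ferreira is treated as also owning Farrukh Ferreira's interest in Ashford Partners LP, giving 57% + 31% = 88%.
By parent–child attribution (R1), Keanu Ferreira is treated as owning Farrukh Ferreira's 10% interest in Slate Energy Co.
Chain via Beacon Realty LP → Cobalt Group plc → Redpoint Services GmbH (R3): 71% × 75% × 33% × 16% = 2.8116% of Slate Energy Co.
Chain via Ashford Partners LP → Ironwood Textiles S.p.A. → Oakhollow Pharma AG (R3): 88% × 29% × 39% × 68% = 6.767904% of Slate Energy Co.
Direct interest in Slate Energy Co: 10%.
Aggregating (R2): 2.8116% + 6.767904% + 10% = 19.579504%.
19.579504% falls short of the 50% threshold by 30.420496 percentage points.

30.420496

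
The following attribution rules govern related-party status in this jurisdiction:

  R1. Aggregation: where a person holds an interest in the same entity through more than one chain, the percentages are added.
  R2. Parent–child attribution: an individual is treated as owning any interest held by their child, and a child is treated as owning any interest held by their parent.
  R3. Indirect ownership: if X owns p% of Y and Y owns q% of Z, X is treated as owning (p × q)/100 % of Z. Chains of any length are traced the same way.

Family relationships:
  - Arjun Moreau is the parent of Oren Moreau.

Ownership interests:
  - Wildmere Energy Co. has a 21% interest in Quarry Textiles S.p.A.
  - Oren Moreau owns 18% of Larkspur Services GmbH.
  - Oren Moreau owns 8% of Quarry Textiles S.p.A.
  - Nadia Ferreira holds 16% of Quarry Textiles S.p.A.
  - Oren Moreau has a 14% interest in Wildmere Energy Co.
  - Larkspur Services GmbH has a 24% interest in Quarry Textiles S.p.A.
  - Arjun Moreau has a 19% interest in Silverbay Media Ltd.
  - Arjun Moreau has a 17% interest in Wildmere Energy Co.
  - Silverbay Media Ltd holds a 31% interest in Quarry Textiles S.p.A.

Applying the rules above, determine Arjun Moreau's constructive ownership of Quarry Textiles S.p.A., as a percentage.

24.72%

By parent–child attribution (R2), Arjun Moreau is treated as also owning Oren Moreau's interest in Wildmere Energy Co, giving 17% + 14% = 31%.
By parent–child attribution (R2), Arjun Moreau is treated as owning Oren Moreau's 18% interest in Larkspur Services GmbH.
By parent–child attribution (R2), Arjun Moreau is treated as owning Oren Moreau's 8% interest in Quarry Textiles S.p.A.
Chain via Silverbay Media Ltd (R3): 19% × 31% = 5.89% of Quarry Textiles S.p.A.
Chain via Wildmere Energy Co. (R3): 31% × 21% = 6.51% of Quarry Textiles S.p.A.
Chain via Larkspur Services GmbH (R3): 18% × 24% = 4.32% of Quarry Textiles S.p.A.
Direct interest in Quarry Textiles S.p.A: 8%.
Aggregating (R1): 5.89% + 6.51% + 4.32% + 8% = 24.72%.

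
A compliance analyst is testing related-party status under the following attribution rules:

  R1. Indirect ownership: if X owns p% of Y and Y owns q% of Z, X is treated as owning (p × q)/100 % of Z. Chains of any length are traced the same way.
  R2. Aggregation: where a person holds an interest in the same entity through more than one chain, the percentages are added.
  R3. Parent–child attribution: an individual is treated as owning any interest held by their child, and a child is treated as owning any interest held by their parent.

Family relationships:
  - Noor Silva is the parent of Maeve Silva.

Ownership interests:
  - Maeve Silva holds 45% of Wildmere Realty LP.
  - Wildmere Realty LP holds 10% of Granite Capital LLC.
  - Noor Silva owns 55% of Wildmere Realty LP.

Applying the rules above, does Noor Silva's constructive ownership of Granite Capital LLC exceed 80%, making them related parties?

By parent–child attribution (R3), Noor Silva is treated as also owning Maeve Silva's interest in Wildmere Realty LP, giving 55% + 45% = 100%.
Chain via Wildmere Realty LP (R1): 100% × 10% = 10% of Granite Capital LLC.
10% does not exceed the 80% threshold, so Noor is not a related party to Granite Capital LLC.

No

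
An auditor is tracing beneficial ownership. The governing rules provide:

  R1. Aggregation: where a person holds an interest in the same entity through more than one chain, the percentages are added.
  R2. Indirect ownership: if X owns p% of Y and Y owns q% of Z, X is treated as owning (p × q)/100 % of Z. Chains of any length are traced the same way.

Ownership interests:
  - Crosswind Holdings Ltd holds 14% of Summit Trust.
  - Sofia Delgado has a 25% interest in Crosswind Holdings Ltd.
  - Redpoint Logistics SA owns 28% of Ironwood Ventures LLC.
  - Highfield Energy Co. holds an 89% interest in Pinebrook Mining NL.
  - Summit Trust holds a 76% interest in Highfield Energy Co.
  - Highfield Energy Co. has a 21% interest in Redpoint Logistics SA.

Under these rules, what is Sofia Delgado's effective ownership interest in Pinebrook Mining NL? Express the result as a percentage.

2.3674%

Chain via Crosswind Holdings Ltd → Summit Trust → Highfield Energy Co. (R2): 25% × 14% × 76% × 89% = 2.3674% of Pinebrook Mining NL.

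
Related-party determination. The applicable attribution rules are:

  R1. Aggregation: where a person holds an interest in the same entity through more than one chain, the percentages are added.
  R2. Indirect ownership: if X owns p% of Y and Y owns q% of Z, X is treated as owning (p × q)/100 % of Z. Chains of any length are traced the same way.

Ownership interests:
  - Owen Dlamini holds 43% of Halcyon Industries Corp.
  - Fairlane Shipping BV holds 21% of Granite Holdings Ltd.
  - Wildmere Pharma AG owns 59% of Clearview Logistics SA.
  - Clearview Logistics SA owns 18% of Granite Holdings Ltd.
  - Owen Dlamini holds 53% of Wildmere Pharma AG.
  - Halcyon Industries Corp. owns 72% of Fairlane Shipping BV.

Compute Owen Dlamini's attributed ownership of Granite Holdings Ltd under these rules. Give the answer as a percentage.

12.1302%

Chain via Halcyon Industries Corp. → Fairlane Shipping BV (R2): 43% × 72% × 21% = 6.5016% of Granite Holdings Ltd.
Chain via Wildmere Pharma AG → Clearview Logistics SA (R2): 53% × 59% × 18% = 5.6286% of Granite Holdings Ltd.
Aggregating (R1): 6.5016% + 5.6286% = 12.1302%.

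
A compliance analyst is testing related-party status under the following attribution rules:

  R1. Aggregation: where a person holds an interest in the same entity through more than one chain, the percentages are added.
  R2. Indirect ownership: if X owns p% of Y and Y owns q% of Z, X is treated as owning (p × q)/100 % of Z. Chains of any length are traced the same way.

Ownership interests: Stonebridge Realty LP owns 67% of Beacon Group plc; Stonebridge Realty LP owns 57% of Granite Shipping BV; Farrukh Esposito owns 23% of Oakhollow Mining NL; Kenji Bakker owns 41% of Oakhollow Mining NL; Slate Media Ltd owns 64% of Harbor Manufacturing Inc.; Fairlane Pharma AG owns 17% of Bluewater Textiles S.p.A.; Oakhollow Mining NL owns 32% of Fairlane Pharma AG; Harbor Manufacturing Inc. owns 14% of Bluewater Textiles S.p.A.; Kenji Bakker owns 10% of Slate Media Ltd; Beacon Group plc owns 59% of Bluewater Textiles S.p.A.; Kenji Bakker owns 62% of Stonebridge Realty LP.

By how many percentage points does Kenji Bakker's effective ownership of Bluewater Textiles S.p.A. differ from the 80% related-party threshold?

52.365

Chain via Stonebridge Realty LP → Beacon Group plc (R2): 62% × 67% × 59% = 24.5086% of Bluewater Textiles S.p.A.
Chain via Oakhollow Mining NL → Fairlane Pharma AG (R2): 41% × 32% × 17% = 2.2304% of Bluewater Textiles S.p.A.
Chain via Slate Media Ltd → Harbor Manufacturing Inc. (R2): 10% × 64% × 14% = 0.896% of Bluewater Textiles S.p.A.
Aggregating (R1): 24.5086% + 2.2304% + 0.896% = 27.635%.
27.635% falls short of the 80% threshold by 52.365 percentage points.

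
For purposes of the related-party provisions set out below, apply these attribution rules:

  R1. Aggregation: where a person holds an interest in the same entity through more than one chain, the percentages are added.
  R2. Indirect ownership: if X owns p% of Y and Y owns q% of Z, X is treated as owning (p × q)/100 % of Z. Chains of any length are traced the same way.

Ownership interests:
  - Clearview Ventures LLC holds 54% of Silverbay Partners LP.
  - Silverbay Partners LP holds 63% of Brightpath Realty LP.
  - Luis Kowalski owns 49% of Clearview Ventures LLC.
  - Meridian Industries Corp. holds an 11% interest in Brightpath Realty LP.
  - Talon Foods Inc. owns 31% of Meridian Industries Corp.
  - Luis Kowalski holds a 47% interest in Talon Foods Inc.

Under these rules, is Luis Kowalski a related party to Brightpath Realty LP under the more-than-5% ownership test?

Yes

Chain via Clearview Ventures LLC → Silverbay Partners LP (R2): 49% × 54% × 63% = 16.6698% of Brightpath Realty LP.
Chain via Talon Foods Inc. → Meridian Industries Corp. (R2): 47% × 31% × 11% = 1.6027% of Brightpath Realty LP.
Aggregating (R1): 16.6698% + 1.6027% = 18.2725%.
18.2725% exceeds the 5% threshold, so Luis is a related party to Brightpath Realty LP.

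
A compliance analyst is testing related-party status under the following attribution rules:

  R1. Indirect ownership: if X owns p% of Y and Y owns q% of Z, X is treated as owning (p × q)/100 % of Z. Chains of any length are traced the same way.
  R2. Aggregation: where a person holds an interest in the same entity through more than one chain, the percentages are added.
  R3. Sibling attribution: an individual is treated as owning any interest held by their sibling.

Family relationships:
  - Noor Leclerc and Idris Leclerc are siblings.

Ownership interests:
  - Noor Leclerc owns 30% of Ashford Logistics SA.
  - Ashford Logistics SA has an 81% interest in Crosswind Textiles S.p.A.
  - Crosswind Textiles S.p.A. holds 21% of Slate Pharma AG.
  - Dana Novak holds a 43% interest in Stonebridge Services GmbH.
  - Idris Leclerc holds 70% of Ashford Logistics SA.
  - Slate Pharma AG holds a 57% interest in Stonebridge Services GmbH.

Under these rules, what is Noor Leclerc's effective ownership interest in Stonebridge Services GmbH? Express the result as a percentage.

By sibling attribution (R3), Noor Leclerc is treated as also owning Idris Leclerc's interest in Ashford Logistics SA, giving 30% + 70% = 100%.
Chain via Ashford Logistics SA → Crosswind Textiles S.p.A. → Slate Pharma AG (R1): 100% × 81% × 21% × 57% = 9.6957% of Stonebridge Services GmbH.

9.6957%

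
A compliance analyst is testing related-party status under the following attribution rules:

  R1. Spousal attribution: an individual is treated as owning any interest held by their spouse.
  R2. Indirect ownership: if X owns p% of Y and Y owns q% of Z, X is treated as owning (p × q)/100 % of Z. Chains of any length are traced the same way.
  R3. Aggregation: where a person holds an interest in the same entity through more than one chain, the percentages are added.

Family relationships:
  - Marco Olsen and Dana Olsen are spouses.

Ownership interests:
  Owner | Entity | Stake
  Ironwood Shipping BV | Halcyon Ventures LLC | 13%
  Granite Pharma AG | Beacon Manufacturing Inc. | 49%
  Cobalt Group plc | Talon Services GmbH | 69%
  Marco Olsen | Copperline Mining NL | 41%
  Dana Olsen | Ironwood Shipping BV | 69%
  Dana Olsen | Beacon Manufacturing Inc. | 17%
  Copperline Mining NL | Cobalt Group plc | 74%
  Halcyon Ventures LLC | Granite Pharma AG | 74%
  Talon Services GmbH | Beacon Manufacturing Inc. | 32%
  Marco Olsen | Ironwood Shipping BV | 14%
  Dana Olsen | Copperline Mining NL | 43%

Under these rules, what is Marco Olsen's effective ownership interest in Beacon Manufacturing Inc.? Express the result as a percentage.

34.637382%

By spousal attribution (R1), Marco Olsen is treated as also owning Dana Olsen's interest in Copperline Mining NL, giving 41% + 43% = 84%.
By spousal attribution (R1), Marco Olsen is treated as also owning Dana Olsen's interest in Ironwood Shipping BV, giving 14% + 69% = 83%.
By spousal attribution (R1), Marco Olsen is treated as owning Dana Olsen's 17% interest in Beacon Manufacturing Inc.
Chain via Copperline Mining NL → Cobalt Group plc → Talon Services GmbH (R2): 84% × 74% × 69% × 32% = 13.724928% of Beacon Manufacturing Inc.
Chain via Ironwood Shipping BV → Halcyon Ventures LLC → Granite Pharma AG (R2): 83% × 13% × 74% × 49% = 3.912454% of Beacon Manufacturing Inc.
Direct interest in Beacon Manufacturing Inc: 17%.
Aggregating (R3): 13.724928% + 3.912454% + 17% = 34.637382%.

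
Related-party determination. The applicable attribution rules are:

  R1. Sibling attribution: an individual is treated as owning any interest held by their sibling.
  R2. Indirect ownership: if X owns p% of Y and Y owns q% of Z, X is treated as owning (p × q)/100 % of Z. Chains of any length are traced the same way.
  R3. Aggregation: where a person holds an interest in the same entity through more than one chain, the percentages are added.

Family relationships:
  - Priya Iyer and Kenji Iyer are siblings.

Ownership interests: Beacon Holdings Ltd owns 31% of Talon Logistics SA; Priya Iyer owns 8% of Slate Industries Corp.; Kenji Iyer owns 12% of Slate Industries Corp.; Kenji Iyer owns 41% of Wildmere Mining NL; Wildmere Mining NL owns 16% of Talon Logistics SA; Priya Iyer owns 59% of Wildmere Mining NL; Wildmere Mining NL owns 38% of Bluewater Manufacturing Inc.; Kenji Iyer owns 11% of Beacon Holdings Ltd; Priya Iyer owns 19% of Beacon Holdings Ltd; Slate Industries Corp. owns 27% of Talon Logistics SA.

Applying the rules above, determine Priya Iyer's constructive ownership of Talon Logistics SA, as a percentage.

By sibling attribution (R1), Priya Iyer is treated as also owning Kenji Iyer's interest in Slate Industries Corp, giving 8% + 12% = 20%.
By sibling attribution (R1), Priya Iyer is treated as also owning Kenji Iyer's interest in Beacon Holdings Ltd, giving 19% + 11% = 30%.
By sibling attribution (R1), Priya Iyer is treated as also owning Kenji Iyer's interest in Wildmere Mining NL, giving 59% + 41% = 100%.
Chain via Slate Industries Corp. (R2): 20% × 27% = 5.4% of Talon Logistics SA.
Chain via Beacon Holdings Ltd (R2): 30% × 31% = 9.3% of Talon Logistics SA.
Chain via Wildmere Mining NL (R2): 100% × 16% = 16% of Talon Logistics SA.
Aggregating (R3): 5.4% + 9.3% + 16% = 30.7%.

30.7%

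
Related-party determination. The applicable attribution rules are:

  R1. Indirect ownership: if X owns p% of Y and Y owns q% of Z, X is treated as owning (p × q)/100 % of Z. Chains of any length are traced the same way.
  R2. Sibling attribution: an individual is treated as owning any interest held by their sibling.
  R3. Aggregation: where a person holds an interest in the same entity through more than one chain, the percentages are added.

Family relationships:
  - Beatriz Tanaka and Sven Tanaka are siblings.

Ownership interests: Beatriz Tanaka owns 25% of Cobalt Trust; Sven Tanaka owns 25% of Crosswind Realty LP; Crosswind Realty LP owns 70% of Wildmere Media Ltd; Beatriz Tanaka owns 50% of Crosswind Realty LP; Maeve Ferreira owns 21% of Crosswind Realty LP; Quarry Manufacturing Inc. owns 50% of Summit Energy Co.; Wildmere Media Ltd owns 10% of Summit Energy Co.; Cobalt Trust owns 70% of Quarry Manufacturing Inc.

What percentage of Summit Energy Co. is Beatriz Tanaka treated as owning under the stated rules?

By sibling attribution (R2), Beatriz Tanaka is treated as also owning Sven Tanaka's interest in Crosswind Realty LP, giving 50% + 25% = 75%.
Chain via Cobalt Trust → Quarry Manufacturing Inc. (R1): 25% × 70% × 50% = 8.75% of Summit Energy Co.
Chain via Crosswind Realty LP → Wildmere Media Ltd (R1): 75% × 70% × 10% = 5.25% of Summit Energy Co.
Aggregating (R3): 8.75% + 5.25% = 14%.

14%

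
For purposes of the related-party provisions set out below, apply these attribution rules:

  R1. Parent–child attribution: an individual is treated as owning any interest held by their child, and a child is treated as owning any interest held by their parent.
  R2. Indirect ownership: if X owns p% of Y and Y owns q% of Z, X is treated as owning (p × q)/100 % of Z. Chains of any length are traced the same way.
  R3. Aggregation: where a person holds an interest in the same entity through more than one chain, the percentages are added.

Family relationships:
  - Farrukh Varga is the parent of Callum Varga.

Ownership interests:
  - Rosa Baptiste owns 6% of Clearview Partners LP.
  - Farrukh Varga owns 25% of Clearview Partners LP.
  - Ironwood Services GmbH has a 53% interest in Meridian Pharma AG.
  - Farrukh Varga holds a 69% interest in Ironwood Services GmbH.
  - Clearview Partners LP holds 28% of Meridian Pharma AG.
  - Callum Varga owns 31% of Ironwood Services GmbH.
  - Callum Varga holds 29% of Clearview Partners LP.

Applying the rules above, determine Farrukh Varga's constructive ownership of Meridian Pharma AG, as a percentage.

68.12%

By parent–child attribution (R1), Farrukh Varga is treated as also owning Callum Varga's interest in Ironwood Services GmbH, giving 69% + 31% = 100%.
By parent–child attribution (R1), Farrukh Varga is treated as also owning Callum Varga's interest in Clearview Partners LP, giving 25% + 29% = 54%.
Chain via Ironwood Services GmbH (R2): 100% × 53% = 53% of Meridian Pharma AG.
Chain via Clearview Partners LP (R2): 54% × 28% = 15.12% of Meridian Pharma AG.
Aggregating (R3): 53% + 15.12% = 68.12%.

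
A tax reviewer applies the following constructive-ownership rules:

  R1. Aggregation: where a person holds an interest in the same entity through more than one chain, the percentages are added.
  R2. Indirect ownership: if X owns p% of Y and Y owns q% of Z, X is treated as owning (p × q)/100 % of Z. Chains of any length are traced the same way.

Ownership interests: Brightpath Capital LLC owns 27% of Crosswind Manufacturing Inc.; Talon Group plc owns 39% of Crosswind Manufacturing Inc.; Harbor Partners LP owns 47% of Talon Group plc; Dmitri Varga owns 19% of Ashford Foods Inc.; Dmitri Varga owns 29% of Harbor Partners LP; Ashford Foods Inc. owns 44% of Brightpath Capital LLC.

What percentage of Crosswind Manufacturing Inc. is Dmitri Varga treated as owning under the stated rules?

7.5729%

Chain via Ashford Foods Inc. → Brightpath Capital LLC (R2): 19% × 44% × 27% = 2.2572% of Crosswind Manufacturing Inc.
Chain via Harbor Partners LP → Talon Group plc (R2): 29% × 47% × 39% = 5.3157% of Crosswind Manufacturing Inc.
Aggregating (R1): 2.2572% + 5.3157% = 7.5729%.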